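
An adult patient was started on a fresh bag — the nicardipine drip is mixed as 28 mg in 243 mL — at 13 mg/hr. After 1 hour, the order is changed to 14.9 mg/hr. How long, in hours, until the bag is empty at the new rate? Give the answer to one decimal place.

1.0 hours

Initial rate:
Concentration = 28 mg ÷ 243 mL = 0.1152263 mg/mL
Rate = 13 mg/hr ÷ 0.1152263 mg/mL = 112.8214 mL/hr
Volume infused so far = 112.8214 mL/hr × 1 hr = 112.8214 mL
Volume remaining = 243 − 112.8214 = 130.1786 mL
New rate:
Rate = 14.9 mg/hr ÷ 0.1152263 mg/mL = 129.3107 mL/hr
Time remaining = 130.1786 mL ÷ 129.3107 mL/hr = 1.006711 hr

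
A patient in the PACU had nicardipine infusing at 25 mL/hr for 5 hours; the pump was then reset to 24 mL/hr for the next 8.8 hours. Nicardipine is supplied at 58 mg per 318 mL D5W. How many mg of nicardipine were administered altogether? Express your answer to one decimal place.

61.3 mg

Concentration = 58 mg ÷ 318 mL = 0.1823899 mg/mL
Stage 1: 25 mL/hr × 5 hr = 125 mL → 125 mL × 0.1823899 mg/mL = 22.79874 mg
Stage 2: 24 mL/hr × 8.8 hr = 211.2 mL → 211.2 mL × 0.1823899 mg/mL = 38.52075 mg
Total = 22.79874 + 38.52075 = 61.3195 mg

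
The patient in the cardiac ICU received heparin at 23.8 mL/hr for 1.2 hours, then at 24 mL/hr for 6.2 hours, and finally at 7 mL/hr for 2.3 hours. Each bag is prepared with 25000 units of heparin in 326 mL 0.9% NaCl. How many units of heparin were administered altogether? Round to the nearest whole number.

Concentration = 25000 units ÷ 326 mL = 76.68712 units/mL
Stage 1: 23.8 mL/hr × 1.2 hr = 28.56 mL → 28.56 mL × 76.68712 units/mL = 2190.184 units
Stage 2: 24 mL/hr × 6.2 hr = 148.8 mL → 148.8 mL × 76.68712 units/mL = 11411.04 units
Stage 3: 7 mL/hr × 2.3 hr = 16.1 mL → 16.1 mL × 76.68712 units/mL = 1234.663 units
Total = 2190.184 + 11411.04 + 1234.663 = 14835.89 units

14836 units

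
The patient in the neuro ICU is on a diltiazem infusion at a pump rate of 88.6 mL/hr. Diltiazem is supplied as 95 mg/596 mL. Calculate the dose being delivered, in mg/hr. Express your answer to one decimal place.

Concentration = 95 mg ÷ 596 mL = 0.159396 mg/mL
Drug rate = 88.6 mL/hr × 0.159396 mg/mL = 14.12248 mg/hr

14.1 mg/hr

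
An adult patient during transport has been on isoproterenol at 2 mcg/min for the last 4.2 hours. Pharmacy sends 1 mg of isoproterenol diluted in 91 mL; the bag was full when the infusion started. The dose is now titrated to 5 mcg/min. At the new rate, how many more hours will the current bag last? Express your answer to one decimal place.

Initial rate:
2 mcg/min × 60 min/hr = 120 mcg/hr
Concentration = 1 mg ÷ 91 mL = 0.01098901 mg/mL = 10.98901 mcg/mL
Rate = 120 mcg/hr ÷ 10.98901 mcg/mL = 10.92 mL/hr
Volume infused so far = 10.92 mL/hr × 4.2 hr = 45.864 mL
Volume remaining = 91 − 45.864 = 45.136 mL
New rate:
5 mcg/min × 60 min/hr = 300 mcg/hr
Rate = 300 mcg/hr ÷ 10.98901 mcg/mL = 27.3 mL/hr
Time remaining = 45.136 mL ÷ 27.3 mL/hr = 1.653333 hr

1.7 hours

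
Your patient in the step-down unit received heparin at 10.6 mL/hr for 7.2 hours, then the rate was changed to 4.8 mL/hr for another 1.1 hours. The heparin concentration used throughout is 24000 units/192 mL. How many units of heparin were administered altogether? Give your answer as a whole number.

Concentration = 24000 units ÷ 192 mL = 125 units/mL
Stage 1: 10.6 mL/hr × 7.2 hr = 76.32 mL → 76.32 mL × 125 units/mL = 9540 units
Stage 2: 4.8 mL/hr × 1.1 hr = 5.28 mL → 5.28 mL × 125 units/mL = 660 units
Total = 9540 + 660 = 10200 units

10200 units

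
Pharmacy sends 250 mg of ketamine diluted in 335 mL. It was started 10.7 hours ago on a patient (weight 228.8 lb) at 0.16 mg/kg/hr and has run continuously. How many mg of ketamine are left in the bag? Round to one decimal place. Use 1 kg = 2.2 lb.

Weight = 228.8 lb ÷ 2.2 lb/kg = 104 kg
Dose = 0.16 mg/kg/hr × 104 kg = 16.64 mg/hr
Concentration = 250 mg ÷ 335 mL = 0.7462687 mg/mL
Rate = 16.64 mg/hr ÷ 0.7462687 mg/mL = 22.2976 mL/hr
Volume infused = 22.2976 mL/hr × 10.7 hr = 238.5843 mL
Volume remaining = 335 − 238.5843 = 96.41568 mL
Drug remaining = 96.41568 mL × 0.7462687 mg/mL = 71.952 mg

72.0 mg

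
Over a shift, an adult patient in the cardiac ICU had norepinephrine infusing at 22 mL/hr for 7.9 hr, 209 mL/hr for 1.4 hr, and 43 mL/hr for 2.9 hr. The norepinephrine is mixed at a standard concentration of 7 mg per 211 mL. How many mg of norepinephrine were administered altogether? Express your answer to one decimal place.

Concentration = 7 mg ÷ 211 mL = 0.03317536 mg/mL
Stage 1: 22 mL/hr × 7.9 hr = 173.8 mL → 173.8 mL × 0.03317536 mg/mL = 5.765877 mg
Stage 2: 209 mL/hr × 1.4 hr = 292.6 mL → 292.6 mL × 0.03317536 mg/mL = 9.707109 mg
Stage 3: 43 mL/hr × 2.9 hr = 124.7 mL → 124.7 mL × 0.03317536 mg/mL = 4.136967 mg
Total = 5.765877 + 9.707109 + 4.136967 = 19.60995 mg

19.6 mg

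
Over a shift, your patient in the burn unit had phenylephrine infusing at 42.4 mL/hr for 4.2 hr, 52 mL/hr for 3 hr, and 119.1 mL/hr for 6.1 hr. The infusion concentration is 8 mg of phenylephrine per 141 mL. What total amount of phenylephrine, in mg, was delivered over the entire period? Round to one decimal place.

60.2 mg

Concentration = 8 mg ÷ 141 mL = 0.05673759 mg/mL
Stage 1: 42.4 mL/hr × 4.2 hr = 178.08 mL → 178.08 mL × 0.05673759 mg/mL = 10.10383 mg
Stage 2: 52 mL/hr × 3 hr = 156 mL → 156 mL × 0.05673759 mg/mL = 8.851064 mg
Stage 3: 119.1 mL/hr × 6.1 hr = 726.51 mL → 726.51 mL × 0.05673759 mg/mL = 41.22043 mg
Total = 10.10383 + 8.851064 + 41.22043 = 60.17532 mg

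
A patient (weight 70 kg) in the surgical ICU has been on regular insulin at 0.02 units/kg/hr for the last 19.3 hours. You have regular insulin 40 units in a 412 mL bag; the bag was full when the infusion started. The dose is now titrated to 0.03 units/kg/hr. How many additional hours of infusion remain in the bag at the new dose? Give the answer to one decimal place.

Initial rate:
Dose = 0.02 units/kg/hr × 70 kg = 1.4 units/hr
Concentration = 40 units ÷ 412 mL = 0.09708738 units/mL
Rate = 1.4 units/hr ÷ 0.09708738 units/mL = 14.42 mL/hr
Volume infused so far = 14.42 mL/hr × 19.3 hr = 278.306 mL
Volume remaining = 412 − 278.306 = 133.694 mL
New rate:
Dose = 0.03 units/kg/hr × 70 kg = 2.1 units/hr
Rate = 2.1 units/hr ÷ 0.09708738 units/mL = 21.63 mL/hr
Time remaining = 133.694 mL ÷ 21.63 mL/hr = 6.180952 hr

6.2 hours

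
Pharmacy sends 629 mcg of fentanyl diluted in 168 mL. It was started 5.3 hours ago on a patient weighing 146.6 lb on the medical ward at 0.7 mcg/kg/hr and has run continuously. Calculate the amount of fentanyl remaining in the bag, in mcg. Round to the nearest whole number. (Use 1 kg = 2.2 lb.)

382 mcg

Weight = 146.6 lb ÷ 2.2 lb/kg = 66.63636 kg
Dose = 0.7 mcg/kg/hr × 66.63636 kg = 46.64545 mcg/hr
Concentration = 629 mcg ÷ 168 mL = 3.744048 mcg/mL
Rate = 46.64545 mcg/hr ÷ 3.744048 mcg/mL = 12.45856 mL/hr
Volume infused = 12.45856 mL/hr × 5.3 hr = 66.03039 mL
Volume remaining = 168 − 66.03039 = 101.9696 mL
Drug remaining = 101.9696 mL × 3.744048 mcg/mL = 381.7791 mcg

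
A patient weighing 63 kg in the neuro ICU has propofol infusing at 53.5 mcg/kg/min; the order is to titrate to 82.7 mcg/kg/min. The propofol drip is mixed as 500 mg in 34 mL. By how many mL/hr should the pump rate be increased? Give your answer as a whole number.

8 mL/hr

At the current dose:
Dose = 53.5 mcg/kg/min × 63 kg = 3370.5 mcg/min
3370.5 mcg/min × 60 min/hr = 202230 mcg/hr
Concentration = 500 mg ÷ 34 mL = 14.70588 mg/mL = 14705.88 mcg/mL
Rate = 202230 mcg/hr ÷ 14705.88 mcg/mL = 13.75164 mL/hr
At the new dose:
Dose = 82.7 mcg/kg/min × 63 kg = 5210.1 mcg/min
5210.1 mcg/min × 60 min/hr = 312606 mcg/hr
Rate = 312606 mcg/hr ÷ 14705.88 mcg/mL = 21.25721 mL/hr
Change = 21.25721 − 13.75164 = 7.505568 mL/hr → 7.505568 mL/hr increase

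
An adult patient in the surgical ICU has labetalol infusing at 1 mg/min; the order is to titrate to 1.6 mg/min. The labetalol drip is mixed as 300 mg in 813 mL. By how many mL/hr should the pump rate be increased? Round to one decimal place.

At the current dose:
1 mg/min × 60 min/hr = 60 mg/hr
Concentration = 300 mg ÷ 813 mL = 0.3690037 mg/mL
Rate = 60 mg/hr ÷ 0.3690037 mg/mL = 162.6 mL/hr
At the new dose:
1.6 mg/min × 60 min/hr = 96 mg/hr
Rate = 96 mg/hr ÷ 0.3690037 mg/mL = 260.16 mL/hr
Change = 260.16 − 162.6 = 97.56 mL/hr → 97.56 mL/hr increase

97.6 mL/hr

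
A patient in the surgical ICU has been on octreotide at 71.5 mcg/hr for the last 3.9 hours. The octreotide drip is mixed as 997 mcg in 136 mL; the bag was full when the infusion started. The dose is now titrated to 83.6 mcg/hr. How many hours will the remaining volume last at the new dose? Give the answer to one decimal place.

Initial rate:
Concentration = 997 mcg ÷ 136 mL = 7.330882 mcg/mL
Rate = 71.5 mcg/hr ÷ 7.330882 mcg/mL = 9.75326 mL/hr
Volume infused so far = 9.75326 mL/hr × 3.9 hr = 38.03771 mL
Volume remaining = 136 − 38.03771 = 97.96229 mL
New rate:
Rate = 83.6 mcg/hr ÷ 7.330882 mcg/mL = 11.40381 mL/hr
Time remaining = 97.96229 mL ÷ 11.40381 mL/hr = 8.590311 hr

8.6 hours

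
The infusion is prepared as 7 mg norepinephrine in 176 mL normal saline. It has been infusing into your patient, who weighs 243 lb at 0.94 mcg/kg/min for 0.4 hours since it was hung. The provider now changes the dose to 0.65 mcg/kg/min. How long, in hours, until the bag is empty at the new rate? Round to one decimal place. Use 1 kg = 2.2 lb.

Initial rate:
Weight = 243 lb ÷ 2.2 lb/kg = 110.4545 kg
Dose = 0.94 mcg/kg/min × 110.4545 kg = 103.8273 mcg/min
103.8273 mcg/min × 60 min/hr = 6229.636 mcg/hr
Concentration = 7 mg ÷ 176 mL = 0.03977273 mg/mL = 39.77273 mcg/mL
Rate = 6229.636 mcg/hr ÷ 39.77273 mcg/mL = 156.6309 mL/hr
Volume infused so far = 156.6309 mL/hr × 0.4 hr = 62.65234 mL
Volume remaining = 176 − 62.65234 = 113.3477 mL
New rate:
Dose = 0.65 mcg/kg/min × 110.4545 kg = 71.79545 mcg/min
71.79545 mcg/min × 60 min/hr = 4307.727 mcg/hr
Rate = 4307.727 mcg/hr ÷ 39.77273 mcg/mL = 108.3086 mL/hr
Time remaining = 113.3477 mL ÷ 108.3086 mL/hr = 1.046525 hr

1.0 hours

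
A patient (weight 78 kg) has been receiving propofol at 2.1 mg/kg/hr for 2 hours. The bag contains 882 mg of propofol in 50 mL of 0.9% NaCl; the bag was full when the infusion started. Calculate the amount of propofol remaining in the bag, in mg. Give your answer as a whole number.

Dose = 2.1 mg/kg/hr × 78 kg = 163.8 mg/hr
Concentration = 882 mg ÷ 50 mL = 17.64 mg/mL
Rate = 163.8 mg/hr ÷ 17.64 mg/mL = 9.285714 mL/hr
Volume infused = 9.285714 mL/hr × 2 hr = 18.57143 mL
Volume remaining = 50 − 18.57143 = 31.42857 mL
Drug remaining = 31.42857 mL × 17.64 mg/mL = 554.4 mg

554 mg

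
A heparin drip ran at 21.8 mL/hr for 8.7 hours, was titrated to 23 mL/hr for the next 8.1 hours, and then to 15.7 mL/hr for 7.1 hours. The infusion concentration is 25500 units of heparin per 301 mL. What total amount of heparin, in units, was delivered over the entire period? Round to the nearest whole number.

Concentration = 25500 units ÷ 301 mL = 84.71761 units/mL
Stage 1: 21.8 mL/hr × 8.7 hr = 189.66 mL → 189.66 mL × 84.71761 units/mL = 16067.54 units
Stage 2: 23 mL/hr × 8.1 hr = 186.3 mL → 186.3 mL × 84.71761 units/mL = 15782.89 units
Stage 3: 15.7 mL/hr × 7.1 hr = 111.47 mL → 111.47 mL × 84.71761 units/mL = 9443.472 units
Total = 16067.54 + 15782.89 + 9443.472 = 41293.9 units

41294 units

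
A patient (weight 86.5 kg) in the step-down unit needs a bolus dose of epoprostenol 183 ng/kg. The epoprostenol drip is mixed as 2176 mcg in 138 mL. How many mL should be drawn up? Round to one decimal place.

Dose = 183 ng/kg × 86.5 kg = 15829.5 ng
Concentration = 2176 mcg ÷ 138 mL = 15.76812 mcg/mL = 15768.12 ng/mL
Volume = 15829.5 ng ÷ 15768.12 ng/mL = 1.003893 mL

1.0 mL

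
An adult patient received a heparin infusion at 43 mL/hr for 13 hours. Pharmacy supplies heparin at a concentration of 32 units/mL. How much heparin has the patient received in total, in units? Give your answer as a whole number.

17888 units

Drug rate = 43 mL/hr × 32 units/mL = 1376 units/hr
Total = 1376 units/hr × 13 hr = 17888 units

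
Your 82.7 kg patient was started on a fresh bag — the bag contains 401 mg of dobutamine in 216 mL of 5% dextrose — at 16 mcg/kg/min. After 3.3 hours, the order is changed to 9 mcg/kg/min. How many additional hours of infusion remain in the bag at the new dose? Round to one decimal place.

3.1 hours

Initial rate:
Dose = 16 mcg/kg/min × 82.7 kg = 1323.2 mcg/min
1323.2 mcg/min × 60 min/hr = 79392 mcg/hr
Concentration = 401 mg ÷ 216 mL = 1.856481 mg/mL = 1856.481 mcg/mL
Rate = 79392 mcg/hr ÷ 1856.481 mcg/mL = 42.76477 mL/hr
Volume infused so far = 42.76477 mL/hr × 3.3 hr = 141.1237 mL
Volume remaining = 216 − 141.1237 = 74.87627 mL
New rate:
Dose = 9 mcg/kg/min × 82.7 kg = 744.3 mcg/min
744.3 mcg/min × 60 min/hr = 44658 mcg/hr
Rate = 44658 mcg/hr ÷ 1856.481 mcg/mL = 24.05518 mL/hr
Time remaining = 74.87627 mL ÷ 24.05518 mL/hr = 3.112688 hr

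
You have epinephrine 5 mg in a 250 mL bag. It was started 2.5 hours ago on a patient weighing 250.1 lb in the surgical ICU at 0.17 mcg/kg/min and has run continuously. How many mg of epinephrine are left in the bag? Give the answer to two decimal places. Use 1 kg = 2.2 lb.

2.10 mg

Weight = 250.1 lb ÷ 2.2 lb/kg = 113.6818 kg
Dose = 0.17 mcg/kg/min × 113.6818 kg = 19.32591 mcg/min
19.32591 mcg/min × 60 min/hr = 1159.555 mcg/hr
Concentration = 5 mg ÷ 250 mL = 0.02 mg/mL = 20 mcg/mL
Rate = 1159.555 mcg/hr ÷ 20 mcg/mL = 57.97773 mL/hr
Volume infused = 57.97773 mL/hr × 2.5 hr = 144.9443 mL
Volume remaining = 250 − 144.9443 = 105.0557 mL
Drug remaining = 105.0557 mL × 20 mcg/mL = 2101.114 mcg = 2.101114 mg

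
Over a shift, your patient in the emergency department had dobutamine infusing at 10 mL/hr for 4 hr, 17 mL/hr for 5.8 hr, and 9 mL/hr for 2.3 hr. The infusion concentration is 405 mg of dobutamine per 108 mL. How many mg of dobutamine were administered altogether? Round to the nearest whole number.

597 mg

Concentration = 405 mg ÷ 108 mL = 3.75 mg/mL
Stage 1: 10 mL/hr × 4 hr = 40 mL → 40 mL × 3.75 mg/mL = 150 mg
Stage 2: 17 mL/hr × 5.8 hr = 98.6 mL → 98.6 mL × 3.75 mg/mL = 369.75 mg
Stage 3: 9 mL/hr × 2.3 hr = 20.7 mL → 20.7 mL × 3.75 mg/mL = 77.625 mg
Total = 150 + 369.75 + 77.625 = 597.375 mg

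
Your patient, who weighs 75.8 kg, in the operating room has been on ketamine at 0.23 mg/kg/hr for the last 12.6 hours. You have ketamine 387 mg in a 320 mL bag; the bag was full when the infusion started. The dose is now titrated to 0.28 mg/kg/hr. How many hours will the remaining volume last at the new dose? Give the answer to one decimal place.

7.9 hours

Initial rate:
Dose = 0.23 mg/kg/hr × 75.8 kg = 17.434 mg/hr
Concentration = 387 mg ÷ 320 mL = 1.209375 mg/mL
Rate = 17.434 mg/hr ÷ 1.209375 mg/mL = 14.41571 mL/hr
Volume infused so far = 14.41571 mL/hr × 12.6 hr = 181.638 mL
Volume remaining = 320 − 181.638 = 138.362 mL
New rate:
Dose = 0.28 mg/kg/hr × 75.8 kg = 21.224 mg/hr
Rate = 21.224 mg/hr ÷ 1.209375 mg/mL = 17.54956 mL/hr
Time remaining = 138.362 mL ÷ 17.54956 mL/hr = 7.884075 hr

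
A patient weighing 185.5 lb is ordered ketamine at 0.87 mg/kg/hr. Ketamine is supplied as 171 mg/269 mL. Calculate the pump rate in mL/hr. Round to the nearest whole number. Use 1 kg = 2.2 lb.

Weight = 185.5 lb ÷ 2.2 lb/kg = 84.31818 kg
Dose = 0.87 mg/kg/hr × 84.31818 kg = 73.35682 mg/hr
Concentration = 171 mg ÷ 269 mL = 0.6356877 mg/mL
Rate = 73.35682 mg/hr ÷ 0.6356877 mg/mL = 115.3976 mL/hr

115 mL/hr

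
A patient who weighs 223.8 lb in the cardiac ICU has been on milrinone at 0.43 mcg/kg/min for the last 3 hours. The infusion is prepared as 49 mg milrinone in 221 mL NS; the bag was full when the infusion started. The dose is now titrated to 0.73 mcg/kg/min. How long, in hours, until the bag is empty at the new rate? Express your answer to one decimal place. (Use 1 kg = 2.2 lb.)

9.2 hours

Initial rate:
Weight = 223.8 lb ÷ 2.2 lb/kg = 101.7273 kg
Dose = 0.43 mcg/kg/min × 101.7273 kg = 43.74273 mcg/min
43.74273 mcg/min × 60 min/hr = 2624.564 mcg/hr
Concentration = 49 mg ÷ 221 mL = 0.2217195 mg/mL = 221.7195 mcg/mL
Rate = 2624.564 mcg/hr ÷ 221.7195 mcg/mL = 11.83732 mL/hr
Volume infused so far = 11.83732 mL/hr × 3 hr = 35.51195 mL
Volume remaining = 221 − 35.51195 = 185.488 mL
New rate:
Dose = 0.73 mcg/kg/min × 101.7273 kg = 74.26091 mcg/min
74.26091 mcg/min × 60 min/hr = 4455.655 mcg/hr
Rate = 4455.655 mcg/hr ÷ 221.7195 mcg/mL = 20.09591 mL/hr
Time remaining = 185.488 mL ÷ 20.09591 mL/hr = 9.230139 hr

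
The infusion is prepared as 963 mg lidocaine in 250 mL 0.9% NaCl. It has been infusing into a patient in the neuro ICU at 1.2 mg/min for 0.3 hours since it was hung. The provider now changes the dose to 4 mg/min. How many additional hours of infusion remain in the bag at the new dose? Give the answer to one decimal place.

Initial rate:
1.2 mg/min × 60 min/hr = 72 mg/hr
Concentration = 963 mg ÷ 250 mL = 3.852 mg/mL
Rate = 72 mg/hr ÷ 3.852 mg/mL = 18.69159 mL/hr
Volume infused so far = 18.69159 mL/hr × 0.3 hr = 5.607477 mL
Volume remaining = 250 − 5.607477 = 244.3925 mL
New rate:
4 mg/min × 60 min/hr = 240 mg/hr
Rate = 240 mg/hr ÷ 3.852 mg/mL = 62.3053 mL/hr
Time remaining = 244.3925 mL ÷ 62.3053 mL/hr = 3.9225 hr

3.9 hours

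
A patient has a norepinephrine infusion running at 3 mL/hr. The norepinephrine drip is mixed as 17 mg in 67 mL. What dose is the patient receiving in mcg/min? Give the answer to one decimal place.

Concentration = 17 mg ÷ 67 mL = 0.2537313 mg/mL = 253.7313 mcg/mL
Drug rate = 3 mL/hr × 253.7313 mcg/mL = 761.194 mcg/hr
761.194 mcg/hr ÷ 60 min/hr = 12.68657 mcg/min

12.7 mcg/min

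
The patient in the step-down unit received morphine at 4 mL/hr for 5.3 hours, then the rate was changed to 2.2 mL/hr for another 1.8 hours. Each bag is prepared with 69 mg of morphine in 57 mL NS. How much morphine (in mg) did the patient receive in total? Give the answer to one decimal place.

30.5 mg

Concentration = 69 mg ÷ 57 mL = 1.210526 mg/mL
Stage 1: 4 mL/hr × 5.3 hr = 21.2 mL → 21.2 mL × 1.210526 mg/mL = 25.66316 mg
Stage 2: 2.2 mL/hr × 1.8 hr = 3.96 mL → 3.96 mL × 1.210526 mg/mL = 4.793684 mg
Total = 25.66316 + 4.793684 = 30.45684 mg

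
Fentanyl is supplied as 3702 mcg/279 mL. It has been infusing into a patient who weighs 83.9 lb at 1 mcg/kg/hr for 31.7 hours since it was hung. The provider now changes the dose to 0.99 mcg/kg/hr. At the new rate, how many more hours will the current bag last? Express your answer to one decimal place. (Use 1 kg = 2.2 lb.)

66.0 hours

Initial rate:
Weight = 83.9 lb ÷ 2.2 lb/kg = 38.13636 kg
Dose = 1 mcg/kg/hr × 38.13636 kg = 38.13636 mcg/hr
Concentration = 3702 mcg ÷ 279 mL = 13.26882 mcg/mL
Rate = 38.13636 mcg/hr ÷ 13.26882 mcg/mL = 2.874134 mL/hr
Volume infused so far = 2.874134 mL/hr × 31.7 hr = 91.11006 mL
Volume remaining = 279 − 91.11006 = 187.8899 mL
New rate:
Dose = 0.99 mcg/kg/hr × 38.13636 kg = 37.755 mcg/hr
Rate = 37.755 mcg/hr ÷ 13.26882 mcg/mL = 2.845393 mL/hr
Time remaining = 187.8899 mL ÷ 2.845393 mL/hr = 66.03304 hr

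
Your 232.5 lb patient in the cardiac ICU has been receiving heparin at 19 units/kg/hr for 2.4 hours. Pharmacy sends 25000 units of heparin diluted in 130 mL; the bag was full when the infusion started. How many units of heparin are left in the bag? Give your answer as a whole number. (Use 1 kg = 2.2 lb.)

20181 units

Weight = 232.5 lb ÷ 2.2 lb/kg = 105.6818 kg
Dose = 19 units/kg/hr × 105.6818 kg = 2007.955 units/hr
Concentration = 25000 units ÷ 130 mL = 192.3077 units/mL
Rate = 2007.955 units/hr ÷ 192.3077 units/mL = 10.44136 mL/hr
Volume infused = 10.44136 mL/hr × 2.4 hr = 25.05927 mL
Volume remaining = 130 − 25.05927 = 104.9407 mL
Drug remaining = 104.9407 mL × 192.3077 units/mL = 20180.91 units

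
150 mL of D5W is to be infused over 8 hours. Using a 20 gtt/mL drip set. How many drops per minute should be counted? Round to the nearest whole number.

150 mL ÷ (8 hr × 60 = 480 min) = 0.3125 mL/min
0.3125 mL/min × 20 gtt/mL = 6.25 gtt/min

6 gtt/min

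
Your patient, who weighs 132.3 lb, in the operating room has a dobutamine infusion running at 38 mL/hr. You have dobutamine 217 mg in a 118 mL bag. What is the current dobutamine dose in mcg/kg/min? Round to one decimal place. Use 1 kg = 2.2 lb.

Weight = 132.3 lb ÷ 2.2 lb/kg = 60.13636 kg
Concentration = 217 mg ÷ 118 mL = 1.838983 mg/mL = 1838.983 mcg/mL
Drug rate = 38 mL/hr × 1838.983 mcg/mL = 69881.36 mcg/hr
69881.36 mcg/hr ÷ 60 min/hr = 1164.689 mcg/min
1164.689 mcg/min ÷ 60.13636 kg = 19.36747 mcg/kg/min

19.4 mcg/kg/min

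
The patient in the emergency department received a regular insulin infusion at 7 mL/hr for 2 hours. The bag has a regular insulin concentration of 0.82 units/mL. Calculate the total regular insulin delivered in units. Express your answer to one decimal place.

Drug rate = 7 mL/hr × 0.82 units/mL = 5.74 units/hr
Total = 5.74 units/hr × 2 hr = 11.48 units

11.5 units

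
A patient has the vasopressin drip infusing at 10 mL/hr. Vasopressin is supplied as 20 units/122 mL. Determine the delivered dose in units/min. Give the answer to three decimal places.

0.027 units/min

Concentration = 20 units ÷ 122 mL = 0.1639344 units/mL
Drug rate = 10 mL/hr × 0.1639344 units/mL = 1.639344 units/hr
1.639344 units/hr ÷ 60 min/hr = 0.0273224 units/min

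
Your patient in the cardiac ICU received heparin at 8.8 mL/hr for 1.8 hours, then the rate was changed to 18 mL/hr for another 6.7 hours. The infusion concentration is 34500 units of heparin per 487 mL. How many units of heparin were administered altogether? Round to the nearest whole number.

Concentration = 34500 units ÷ 487 mL = 70.84189 units/mL
Stage 1: 8.8 mL/hr × 1.8 hr = 15.84 mL → 15.84 mL × 70.84189 units/mL = 1122.136 units
Stage 2: 18 mL/hr × 6.7 hr = 120.6 mL → 120.6 mL × 70.84189 units/mL = 8543.532 units
Total = 1122.136 + 8543.532 = 9665.667 units

9666 units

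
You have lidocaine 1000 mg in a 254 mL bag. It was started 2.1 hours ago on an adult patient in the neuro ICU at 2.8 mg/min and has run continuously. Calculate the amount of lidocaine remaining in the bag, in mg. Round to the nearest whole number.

647 mg

2.8 mg/min × 60 min/hr = 168 mg/hr
Concentration = 1000 mg ÷ 254 mL = 3.937008 mg/mL
Rate = 168 mg/hr ÷ 3.937008 mg/mL = 42.672 mL/hr
Volume infused = 42.672 mL/hr × 2.1 hr = 89.6112 mL
Volume remaining = 254 − 89.6112 = 164.3888 mL
Drug remaining = 164.3888 mL × 3.937008 mg/mL = 647.2 mg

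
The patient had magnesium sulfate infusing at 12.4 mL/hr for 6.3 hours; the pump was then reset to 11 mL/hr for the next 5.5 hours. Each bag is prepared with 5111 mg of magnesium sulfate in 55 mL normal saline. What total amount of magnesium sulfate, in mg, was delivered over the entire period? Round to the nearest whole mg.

Concentration = 5111 mg ÷ 55 mL = 92.92727 mg/mL
Stage 1: 12.4 mL/hr × 6.3 hr = 78.12 mL → 78.12 mL × 92.92727 mg/mL = 7259.479 mg
Stage 2: 11 mL/hr × 5.5 hr = 60.5 mL → 60.5 mL × 92.92727 mg/mL = 5622.1 mg
Total = 7259.479 + 5622.1 = 12881.58 mg

12882 mg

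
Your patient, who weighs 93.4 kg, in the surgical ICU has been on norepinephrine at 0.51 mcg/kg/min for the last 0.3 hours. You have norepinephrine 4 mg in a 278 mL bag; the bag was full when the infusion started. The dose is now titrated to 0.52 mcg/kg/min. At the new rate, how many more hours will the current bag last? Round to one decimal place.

Initial rate:
Dose = 0.51 mcg/kg/min × 93.4 kg = 47.634 mcg/min
47.634 mcg/min × 60 min/hr = 2858.04 mcg/hr
Concentration = 4 mg ÷ 278 mL = 0.01438849 mg/mL = 14.38849 mcg/mL
Rate = 2858.04 mcg/hr ÷ 14.38849 mcg/mL = 198.6338 mL/hr
Volume infused so far = 198.6338 mL/hr × 0.3 hr = 59.59013 mL
Volume remaining = 278 − 59.59013 = 218.4099 mL
New rate:
Dose = 0.52 mcg/kg/min × 93.4 kg = 48.568 mcg/min
48.568 mcg/min × 60 min/hr = 2914.08 mcg/hr
Rate = 2914.08 mcg/hr ÷ 14.38849 mcg/mL = 202.5286 mL/hr
Time remaining = 218.4099 mL ÷ 202.5286 mL/hr = 1.078415 hr

1.1 hours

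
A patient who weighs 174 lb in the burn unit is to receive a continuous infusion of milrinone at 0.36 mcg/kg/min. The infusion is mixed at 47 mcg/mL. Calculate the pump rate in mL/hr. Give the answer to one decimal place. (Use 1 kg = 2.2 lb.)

Weight = 174 lb ÷ 2.2 lb/kg = 79.09091 kg
Dose = 0.36 mcg/kg/min × 79.09091 kg = 28.47273 mcg/min
28.47273 mcg/min × 60 min/hr = 1708.364 mcg/hr
Rate = 1708.364 mcg/hr ÷ 47 mcg/mL = 36.34816 mL/hr

36.3 mL/hr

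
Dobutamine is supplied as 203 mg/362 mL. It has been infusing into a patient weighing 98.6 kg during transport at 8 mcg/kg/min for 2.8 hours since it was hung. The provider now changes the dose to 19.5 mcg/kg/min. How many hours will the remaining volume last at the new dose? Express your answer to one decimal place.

Initial rate:
Dose = 8 mcg/kg/min × 98.6 kg = 788.8 mcg/min
788.8 mcg/min × 60 min/hr = 47328 mcg/hr
Concentration = 203 mg ÷ 362 mL = 0.5607735 mg/mL = 560.7735 mcg/mL
Rate = 47328 mcg/hr ÷ 560.7735 mcg/mL = 84.39771 mL/hr
Volume infused so far = 84.39771 mL/hr × 2.8 hr = 236.3136 mL
Volume remaining = 362 − 236.3136 = 125.6864 mL
New rate:
Dose = 19.5 mcg/kg/min × 98.6 kg = 1922.7 mcg/min
1922.7 mcg/min × 60 min/hr = 115362 mcg/hr
Rate = 115362 mcg/hr ÷ 560.7735 mcg/mL = 205.7194 mL/hr
Time remaining = 125.6864 mL ÷ 205.7194 mL/hr = 0.6109603 hr

0.6 hours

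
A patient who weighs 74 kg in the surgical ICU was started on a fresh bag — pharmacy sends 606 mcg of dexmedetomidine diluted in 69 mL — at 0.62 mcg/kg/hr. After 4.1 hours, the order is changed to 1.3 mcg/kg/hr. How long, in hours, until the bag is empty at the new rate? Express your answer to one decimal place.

4.3 hours

Initial rate:
Dose = 0.62 mcg/kg/hr × 74 kg = 45.88 mcg/hr
Concentration = 606 mcg ÷ 69 mL = 8.782609 mcg/mL
Rate = 45.88 mcg/hr ÷ 8.782609 mcg/mL = 5.22396 mL/hr
Volume infused so far = 5.22396 mL/hr × 4.1 hr = 21.41824 mL
Volume remaining = 69 − 21.41824 = 47.58176 mL
New rate:
Dose = 1.3 mcg/kg/hr × 74 kg = 96.2 mcg/hr
Rate = 96.2 mcg/hr ÷ 8.782609 mcg/mL = 10.95347 mL/hr
Time remaining = 47.58176 mL ÷ 10.95347 mL/hr = 4.343992 hr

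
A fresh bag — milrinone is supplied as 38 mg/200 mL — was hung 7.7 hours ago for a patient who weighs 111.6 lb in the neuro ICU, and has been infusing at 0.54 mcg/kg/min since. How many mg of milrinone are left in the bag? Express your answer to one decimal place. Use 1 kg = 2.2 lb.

Weight = 111.6 lb ÷ 2.2 lb/kg = 50.72727 kg
Dose = 0.54 mcg/kg/min × 50.72727 kg = 27.39273 mcg/min
27.39273 mcg/min × 60 min/hr = 1643.564 mcg/hr
Concentration = 38 mg ÷ 200 mL = 0.19 mg/mL = 190 mcg/mL
Rate = 1643.564 mcg/hr ÷ 190 mcg/mL = 8.650335 mL/hr
Volume infused = 8.650335 mL/hr × 7.7 hr = 66.60758 mL
Volume remaining = 200 − 66.60758 = 133.3924 mL
Drug remaining = 133.3924 mL × 190 mcg/mL = 25344.56 mcg = 25.34456 mg

25.3 mg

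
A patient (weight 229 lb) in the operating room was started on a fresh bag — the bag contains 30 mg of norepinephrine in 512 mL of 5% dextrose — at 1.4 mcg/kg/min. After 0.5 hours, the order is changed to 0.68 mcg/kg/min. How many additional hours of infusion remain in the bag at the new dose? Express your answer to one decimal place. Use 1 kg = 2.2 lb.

Initial rate:
Weight = 229 lb ÷ 2.2 lb/kg = 104.0909 kg
Dose = 1.4 mcg/kg/min × 104.0909 kg = 145.7273 mcg/min
145.7273 mcg/min × 60 min/hr = 8743.636 mcg/hr
Concentration = 30 mg ÷ 512 mL = 0.05859375 mg/mL = 58.59375 mcg/mL
Rate = 8743.636 mcg/hr ÷ 58.59375 mcg/mL = 149.2247 mL/hr
Volume infused so far = 149.2247 mL/hr × 0.5 hr = 74.61236 mL
Volume remaining = 512 − 74.61236 = 437.3876 mL
New rate:
Dose = 0.68 mcg/kg/min × 104.0909 kg = 70.78182 mcg/min
70.78182 mcg/min × 60 min/hr = 4246.909 mcg/hr
Rate = 4246.909 mcg/hr ÷ 58.59375 mcg/mL = 72.48058 mL/hr
Time remaining = 437.3876 mL ÷ 72.48058 mL/hr = 6.034549 hr

6.0 hours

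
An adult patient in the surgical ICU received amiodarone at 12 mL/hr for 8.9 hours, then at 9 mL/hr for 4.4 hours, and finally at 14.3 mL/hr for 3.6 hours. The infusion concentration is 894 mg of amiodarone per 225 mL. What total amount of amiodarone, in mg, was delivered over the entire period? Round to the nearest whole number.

Concentration = 894 mg ÷ 225 mL = 3.973333 mg/mL
Stage 1: 12 mL/hr × 8.9 hr = 106.8 mL → 106.8 mL × 3.973333 mg/mL = 424.352 mg
Stage 2: 9 mL/hr × 4.4 hr = 39.6 mL → 39.6 mL × 3.973333 mg/mL = 157.344 mg
Stage 3: 14.3 mL/hr × 3.6 hr = 51.48 mL → 51.48 mL × 3.973333 mg/mL = 204.5472 mg
Total = 424.352 + 157.344 + 204.5472 = 786.2432 mg

786 mg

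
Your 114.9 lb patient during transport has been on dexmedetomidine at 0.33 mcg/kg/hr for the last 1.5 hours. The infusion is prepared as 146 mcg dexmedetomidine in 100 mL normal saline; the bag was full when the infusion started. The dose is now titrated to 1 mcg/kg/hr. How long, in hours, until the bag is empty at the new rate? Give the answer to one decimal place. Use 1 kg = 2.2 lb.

Initial rate:
Weight = 114.9 lb ÷ 2.2 lb/kg = 52.22727 kg
Dose = 0.33 mcg/kg/hr × 52.22727 kg = 17.235 mcg/hr
Concentration = 146 mcg ÷ 100 mL = 1.46 mcg/mL
Rate = 17.235 mcg/hr ÷ 1.46 mcg/mL = 11.80479 mL/hr
Volume infused so far = 11.80479 mL/hr × 1.5 hr = 17.70719 mL
Volume remaining = 100 − 17.70719 = 82.29281 mL
New rate:
Dose = 1 mcg/kg/hr × 52.22727 kg = 52.22727 mcg/hr
Rate = 52.22727 mcg/hr ÷ 1.46 mcg/mL = 35.7721 mL/hr
Time remaining = 82.29281 mL ÷ 35.7721 mL/hr = 2.300474 hr

2.3 hours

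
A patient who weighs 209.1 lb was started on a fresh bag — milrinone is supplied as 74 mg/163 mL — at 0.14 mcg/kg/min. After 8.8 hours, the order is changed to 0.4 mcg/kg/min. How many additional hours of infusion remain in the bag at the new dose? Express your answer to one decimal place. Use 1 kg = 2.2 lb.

29.4 hours

Initial rate:
Weight = 209.1 lb ÷ 2.2 lb/kg = 95.04545 kg
Dose = 0.14 mcg/kg/min × 95.04545 kg = 13.30636 mcg/min
13.30636 mcg/min × 60 min/hr = 798.3818 mcg/hr
Concentration = 74 mg ÷ 163 mL = 0.4539877 mg/mL = 453.9877 mcg/mL
Rate = 798.3818 mcg/hr ÷ 453.9877 mcg/mL = 1.758598 mL/hr
Volume infused so far = 1.758598 mL/hr × 8.8 hr = 15.47566 mL
Volume remaining = 163 − 15.47566 = 147.5243 mL
New rate:
Dose = 0.4 mcg/kg/min × 95.04545 kg = 38.01818 mcg/min
38.01818 mcg/min × 60 min/hr = 2281.091 mcg/hr
Rate = 2281.091 mcg/hr ÷ 453.9877 mcg/mL = 5.024565 mL/hr
Time remaining = 147.5243 mL ÷ 5.024565 mL/hr = 29.36062 hr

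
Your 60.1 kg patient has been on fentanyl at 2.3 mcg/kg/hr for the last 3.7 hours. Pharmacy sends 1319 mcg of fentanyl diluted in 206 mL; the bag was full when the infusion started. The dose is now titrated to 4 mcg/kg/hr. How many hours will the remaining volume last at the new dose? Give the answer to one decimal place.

3.4 hours

Initial rate:
Dose = 2.3 mcg/kg/hr × 60.1 kg = 138.23 mcg/hr
Concentration = 1319 mcg ÷ 206 mL = 6.402913 mcg/mL
Rate = 138.23 mcg/hr ÷ 6.402913 mcg/mL = 21.58861 mL/hr
Volume infused so far = 21.58861 mL/hr × 3.7 hr = 79.87787 mL
Volume remaining = 206 − 79.87787 = 126.1221 mL
New rate:
Dose = 4 mcg/kg/hr × 60.1 kg = 240.4 mcg/hr
Rate = 240.4 mcg/hr ÷ 6.402913 mcg/mL = 37.54541 mL/hr
Time remaining = 126.1221 mL ÷ 37.54541 mL/hr = 3.359189 hr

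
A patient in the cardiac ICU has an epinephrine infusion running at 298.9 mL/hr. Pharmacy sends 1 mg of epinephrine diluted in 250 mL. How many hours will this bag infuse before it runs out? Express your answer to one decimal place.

Duration = 250 mL ÷ 298.9 mL/hr = 0.8364001 hr

0.8 hours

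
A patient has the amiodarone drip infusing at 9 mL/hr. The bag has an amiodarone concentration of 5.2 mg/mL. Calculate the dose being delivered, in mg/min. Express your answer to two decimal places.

Drug rate = 9 mL/hr × 5.2 mg/mL = 46.8 mg/hr
46.8 mg/hr ÷ 60 min/hr = 0.78 mg/min

0.78 mg/min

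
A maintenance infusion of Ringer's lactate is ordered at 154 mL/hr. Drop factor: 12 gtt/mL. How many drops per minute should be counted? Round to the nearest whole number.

31 gtt/min

154 mL/hr ÷ 60 min/hr = 2.566667 mL/min
2.566667 mL/min × 12 gtt/mL = 30.8 gtt/min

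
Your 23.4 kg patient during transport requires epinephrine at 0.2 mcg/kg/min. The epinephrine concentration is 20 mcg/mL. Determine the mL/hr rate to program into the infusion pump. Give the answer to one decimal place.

Dose = 0.2 mcg/kg/min × 23.4 kg = 4.68 mcg/min
4.68 mcg/min × 60 min/hr = 280.8 mcg/hr
Rate = 280.8 mcg/hr ÷ 20 mcg/mL = 14.04 mL/hr

14.0 mL/hr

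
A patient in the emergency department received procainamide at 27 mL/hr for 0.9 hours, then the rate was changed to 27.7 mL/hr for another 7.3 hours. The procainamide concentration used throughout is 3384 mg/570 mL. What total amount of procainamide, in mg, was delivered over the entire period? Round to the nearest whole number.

1345 mg

Concentration = 3384 mg ÷ 570 mL = 5.936842 mg/mL
Stage 1: 27 mL/hr × 0.9 hr = 24.3 mL → 24.3 mL × 5.936842 mg/mL = 144.2653 mg
Stage 2: 27.7 mL/hr × 7.3 hr = 202.21 mL → 202.21 mL × 5.936842 mg/mL = 1200.489 mg
Total = 144.2653 + 1200.489 = 1344.754 mg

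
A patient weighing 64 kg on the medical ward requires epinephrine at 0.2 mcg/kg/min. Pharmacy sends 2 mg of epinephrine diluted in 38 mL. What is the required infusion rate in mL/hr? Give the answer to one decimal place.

14.6 mL/hr

Dose = 0.2 mcg/kg/min × 64 kg = 12.8 mcg/min
12.8 mcg/min × 60 min/hr = 768 mcg/hr
Concentration = 2 mg ÷ 38 mL = 0.05263158 mg/mL = 52.63158 mcg/mL
Rate = 768 mcg/hr ÷ 52.63158 mcg/mL = 14.592 mL/hr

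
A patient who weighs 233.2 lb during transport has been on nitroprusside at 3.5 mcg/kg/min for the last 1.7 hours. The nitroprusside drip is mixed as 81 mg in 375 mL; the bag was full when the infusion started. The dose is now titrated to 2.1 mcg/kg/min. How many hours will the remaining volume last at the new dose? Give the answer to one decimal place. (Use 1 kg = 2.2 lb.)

3.2 hours

Initial rate:
Weight = 233.2 lb ÷ 2.2 lb/kg = 106 kg
Dose = 3.5 mcg/kg/min × 106 kg = 371 mcg/min
371 mcg/min × 60 min/hr = 22260 mcg/hr
Concentration = 81 mg ÷ 375 mL = 0.216 mg/mL = 216 mcg/mL
Rate = 22260 mcg/hr ÷ 216 mcg/mL = 103.0556 mL/hr
Volume infused so far = 103.0556 mL/hr × 1.7 hr = 175.1944 mL
Volume remaining = 375 − 175.1944 = 199.8056 mL
New rate:
Dose = 2.1 mcg/kg/min × 106 kg = 222.6 mcg/min
222.6 mcg/min × 60 min/hr = 13356 mcg/hr
Rate = 13356 mcg/hr ÷ 216 mcg/mL = 61.83333 mL/hr
Time remaining = 199.8056 mL ÷ 61.83333 mL/hr = 3.231357 hr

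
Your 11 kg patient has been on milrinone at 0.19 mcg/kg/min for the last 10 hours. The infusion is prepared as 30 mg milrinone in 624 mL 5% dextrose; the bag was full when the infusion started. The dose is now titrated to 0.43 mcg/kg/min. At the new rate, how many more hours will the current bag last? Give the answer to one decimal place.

Initial rate:
Dose = 0.19 mcg/kg/min × 11 kg = 2.09 mcg/min
2.09 mcg/min × 60 min/hr = 125.4 mcg/hr
Concentration = 30 mg ÷ 624 mL = 0.04807692 mg/mL = 48.07692 mcg/mL
Rate = 125.4 mcg/hr ÷ 48.07692 mcg/mL = 2.60832 mL/hr
Volume infused so far = 2.60832 mL/hr × 10 hr = 26.0832 mL
Volume remaining = 624 − 26.0832 = 597.9168 mL
New rate:
Dose = 0.43 mcg/kg/min × 11 kg = 4.73 mcg/min
4.73 mcg/min × 60 min/hr = 283.8 mcg/hr
Rate = 283.8 mcg/hr ÷ 48.07692 mcg/mL = 5.90304 mL/hr
Time remaining = 597.9168 mL ÷ 5.90304 mL/hr = 101.2896 hr

101.3 hours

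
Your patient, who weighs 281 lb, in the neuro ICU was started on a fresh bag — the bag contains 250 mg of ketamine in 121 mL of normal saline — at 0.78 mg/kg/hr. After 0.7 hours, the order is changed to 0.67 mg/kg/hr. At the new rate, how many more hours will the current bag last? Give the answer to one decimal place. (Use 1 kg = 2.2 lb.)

Initial rate:
Weight = 281 lb ÷ 2.2 lb/kg = 127.7273 kg
Dose = 0.78 mg/kg/hr × 127.7273 kg = 99.62727 mg/hr
Concentration = 250 mg ÷ 121 mL = 2.066116 mg/mL
Rate = 99.62727 mg/hr ÷ 2.066116 mg/mL = 48.2196 mL/hr
Volume infused so far = 48.2196 mL/hr × 0.7 hr = 33.75372 mL
Volume remaining = 121 − 33.75372 = 87.24628 mL
New rate:
Dose = 0.67 mg/kg/hr × 127.7273 kg = 85.57727 mg/hr
Rate = 85.57727 mg/hr ÷ 2.066116 mg/mL = 41.4194 mL/hr
Time remaining = 87.24628 mL ÷ 41.4194 mL/hr = 2.106411 hr

2.1 hours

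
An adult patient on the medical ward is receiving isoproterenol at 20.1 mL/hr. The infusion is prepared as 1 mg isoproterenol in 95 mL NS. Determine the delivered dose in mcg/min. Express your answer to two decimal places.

3.53 mcg/min

Concentration = 1 mg ÷ 95 mL = 0.01052632 mg/mL = 10.52632 mcg/mL
Drug rate = 20.1 mL/hr × 10.52632 mcg/mL = 211.5789 mcg/hr
211.5789 mcg/hr ÷ 60 min/hr = 3.526316 mcg/min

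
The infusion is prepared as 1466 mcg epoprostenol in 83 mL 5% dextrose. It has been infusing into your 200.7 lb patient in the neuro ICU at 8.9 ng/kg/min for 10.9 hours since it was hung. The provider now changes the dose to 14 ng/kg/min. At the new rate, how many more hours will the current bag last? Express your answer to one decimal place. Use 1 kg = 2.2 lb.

Initial rate:
Weight = 200.7 lb ÷ 2.2 lb/kg = 91.22727 kg
Dose = 8.9 ng/kg/min × 91.22727 kg = 811.9227 ng/min
811.9227 ng/min × 60 min/hr = 48715.36 ng/hr
Concentration = 1466 mcg ÷ 83 mL = 17.66265 mcg/mL = 17662.65 ng/mL
Rate = 48715.36 ng/hr ÷ 17662.65 ng/mL = 2.7581 mL/hr
Volume infused so far = 2.7581 mL/hr × 10.9 hr = 30.06329 mL
Volume remaining = 83 − 30.06329 = 52.93671 mL
New rate:
Dose = 14 ng/kg/min × 91.22727 kg = 1277.182 ng/min
1277.182 ng/min × 60 min/hr = 76630.91 ng/hr
Rate = 76630.91 ng/hr ÷ 17662.65 ng/mL = 4.338585 mL/hr
Time remaining = 52.93671 mL ÷ 4.338585 mL/hr = 12.20138 hr

12.2 hours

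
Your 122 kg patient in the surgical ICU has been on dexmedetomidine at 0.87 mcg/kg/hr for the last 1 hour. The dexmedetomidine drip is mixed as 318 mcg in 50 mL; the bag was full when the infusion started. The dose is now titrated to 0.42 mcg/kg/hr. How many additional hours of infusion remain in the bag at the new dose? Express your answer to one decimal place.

Initial rate:
Dose = 0.87 mcg/kg/hr × 122 kg = 106.14 mcg/hr
Concentration = 318 mcg ÷ 50 mL = 6.36 mcg/mL
Rate = 106.14 mcg/hr ÷ 6.36 mcg/mL = 16.68868 mL/hr
Volume infused so far = 16.68868 mL/hr × 1 hr = 16.68868 mL
Volume remaining = 50 − 16.68868 = 33.31132 mL
New rate:
Dose = 0.42 mcg/kg/hr × 122 kg = 51.24 mcg/hr
Rate = 51.24 mcg/hr ÷ 6.36 mcg/mL = 8.056604 mL/hr
Time remaining = 33.31132 mL ÷ 8.056604 mL/hr = 4.13466 hr

4.1 hours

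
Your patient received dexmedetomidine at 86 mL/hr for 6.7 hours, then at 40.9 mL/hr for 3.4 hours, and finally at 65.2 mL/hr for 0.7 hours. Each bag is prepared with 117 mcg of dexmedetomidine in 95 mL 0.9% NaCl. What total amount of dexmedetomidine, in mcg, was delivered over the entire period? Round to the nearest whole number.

937 mcg

Concentration = 117 mcg ÷ 95 mL = 1.231579 mcg/mL
Stage 1: 86 mL/hr × 6.7 hr = 576.2 mL → 576.2 mL × 1.231579 mcg/mL = 709.6358 mcg
Stage 2: 40.9 mL/hr × 3.4 hr = 139.06 mL → 139.06 mL × 1.231579 mcg/mL = 171.2634 mcg
Stage 3: 65.2 mL/hr × 0.7 hr = 45.64 mL → 45.64 mL × 1.231579 mcg/mL = 56.20926 mcg
Total = 709.6358 + 171.2634 + 56.20926 = 937.1084 mcg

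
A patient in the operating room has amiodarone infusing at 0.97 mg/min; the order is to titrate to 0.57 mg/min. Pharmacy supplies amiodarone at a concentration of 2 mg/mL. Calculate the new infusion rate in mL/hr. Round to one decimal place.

17.1 mL/hr

0.57 mg/min × 60 min/hr = 34.2 mg/hr
Rate = 34.2 mg/hr ÷ 2 mg/mL = 17.1 mL/hr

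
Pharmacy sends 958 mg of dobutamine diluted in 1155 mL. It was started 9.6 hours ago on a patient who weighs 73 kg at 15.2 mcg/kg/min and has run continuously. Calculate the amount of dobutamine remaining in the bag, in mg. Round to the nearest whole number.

319 mg

Dose = 15.2 mcg/kg/min × 73 kg = 1109.6 mcg/min
1109.6 mcg/min × 60 min/hr = 66576 mcg/hr
Concentration = 958 mg ÷ 1155 mL = 0.8294372 mg/mL = 829.4372 mcg/mL
Rate = 66576 mcg/hr ÷ 829.4372 mcg/mL = 80.26647 mL/hr
Volume infused = 80.26647 mL/hr × 9.6 hr = 770.5581 mL
Volume remaining = 1155 − 770.5581 = 384.4419 mL
Drug remaining = 384.4419 mL × 829.4372 mcg/mL = 318870.4 mcg = 318.8704 mg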